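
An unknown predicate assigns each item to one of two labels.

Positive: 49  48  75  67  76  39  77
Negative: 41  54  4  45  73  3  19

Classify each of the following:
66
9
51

Positive, Negative, Negative

The rule appears to be: digit sum ≥ 11.
66: digit sum 6+6 = 12 — qualifies, so Positive. 9: digit sum 9 — lacks this property, so Negative. 51: digit sum 5+1 = 6 — lacks this property, so Negative.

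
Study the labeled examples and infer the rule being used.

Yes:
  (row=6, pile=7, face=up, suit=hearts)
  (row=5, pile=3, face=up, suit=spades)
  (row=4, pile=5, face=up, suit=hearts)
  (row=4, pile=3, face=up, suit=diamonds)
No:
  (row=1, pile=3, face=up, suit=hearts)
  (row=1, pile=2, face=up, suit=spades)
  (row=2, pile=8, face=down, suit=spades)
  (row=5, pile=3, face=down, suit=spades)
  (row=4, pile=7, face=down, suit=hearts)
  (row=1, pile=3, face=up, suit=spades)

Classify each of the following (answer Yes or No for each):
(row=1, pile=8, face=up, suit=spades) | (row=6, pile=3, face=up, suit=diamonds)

A rule that fits every label: face is up AND row ≥ 2 — true of each 'Yes' example, false of each 'No' one.
(row=1, pile=8, face=up, suit=spades): face is up, row = 1 — doesn't match, so No. (row=6, pile=3, face=up, suit=diamonds): face is up, row = 6 — qualifies, so Yes.

No, Yes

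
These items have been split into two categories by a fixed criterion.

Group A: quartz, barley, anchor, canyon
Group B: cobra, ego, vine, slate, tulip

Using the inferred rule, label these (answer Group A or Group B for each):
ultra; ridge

Looking at the examples, the only property every 'Group A' case has and every 'Group B' case lacks is: length 6.

Group B, Group B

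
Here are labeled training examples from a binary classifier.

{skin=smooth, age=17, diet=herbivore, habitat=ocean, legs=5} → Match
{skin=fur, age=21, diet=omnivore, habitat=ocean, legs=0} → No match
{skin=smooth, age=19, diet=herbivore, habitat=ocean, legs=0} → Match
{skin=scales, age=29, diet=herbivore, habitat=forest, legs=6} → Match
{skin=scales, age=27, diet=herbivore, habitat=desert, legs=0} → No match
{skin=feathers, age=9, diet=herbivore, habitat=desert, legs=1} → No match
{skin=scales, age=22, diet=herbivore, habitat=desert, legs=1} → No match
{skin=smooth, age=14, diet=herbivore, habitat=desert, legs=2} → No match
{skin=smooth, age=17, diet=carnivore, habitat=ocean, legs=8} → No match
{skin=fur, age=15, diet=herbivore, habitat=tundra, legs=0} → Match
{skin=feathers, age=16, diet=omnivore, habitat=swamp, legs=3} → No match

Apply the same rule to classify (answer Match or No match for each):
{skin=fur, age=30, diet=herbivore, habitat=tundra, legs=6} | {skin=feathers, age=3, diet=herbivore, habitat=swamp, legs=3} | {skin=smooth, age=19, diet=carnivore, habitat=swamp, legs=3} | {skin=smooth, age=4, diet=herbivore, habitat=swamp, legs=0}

The pattern is that an item is 'Match' exactly when: diet is herbivore AND habitat is not desert.
{skin=fur, age=30, diet=herbivore, habitat=tundra, legs=6} — diet is herbivore, habitat is tundra, hence Match.
{skin=feathers, age=3, diet=herbivore, habitat=swamp, legs=3} — diet is herbivore, habitat is swamp, hence Match.
{skin=smooth, age=19, diet=carnivore, habitat=swamp, legs=3} — diet is carnivore, habitat is swamp, hence No match.
{skin=smooth, age=4, diet=herbivore, habitat=swamp, legs=0} — diet is herbivore, habitat is swamp, hence Match.

Match, Match, No match, Match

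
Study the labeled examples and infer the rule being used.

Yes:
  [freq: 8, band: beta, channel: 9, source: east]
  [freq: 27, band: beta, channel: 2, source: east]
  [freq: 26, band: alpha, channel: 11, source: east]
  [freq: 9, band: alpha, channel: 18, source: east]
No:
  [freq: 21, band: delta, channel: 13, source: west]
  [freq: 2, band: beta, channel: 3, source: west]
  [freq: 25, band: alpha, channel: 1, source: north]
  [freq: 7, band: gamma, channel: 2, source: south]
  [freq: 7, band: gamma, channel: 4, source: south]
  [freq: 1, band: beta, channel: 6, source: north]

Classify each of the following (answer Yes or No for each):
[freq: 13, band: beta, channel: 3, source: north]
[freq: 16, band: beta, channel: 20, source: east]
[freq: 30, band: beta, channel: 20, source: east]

No, Yes, Yes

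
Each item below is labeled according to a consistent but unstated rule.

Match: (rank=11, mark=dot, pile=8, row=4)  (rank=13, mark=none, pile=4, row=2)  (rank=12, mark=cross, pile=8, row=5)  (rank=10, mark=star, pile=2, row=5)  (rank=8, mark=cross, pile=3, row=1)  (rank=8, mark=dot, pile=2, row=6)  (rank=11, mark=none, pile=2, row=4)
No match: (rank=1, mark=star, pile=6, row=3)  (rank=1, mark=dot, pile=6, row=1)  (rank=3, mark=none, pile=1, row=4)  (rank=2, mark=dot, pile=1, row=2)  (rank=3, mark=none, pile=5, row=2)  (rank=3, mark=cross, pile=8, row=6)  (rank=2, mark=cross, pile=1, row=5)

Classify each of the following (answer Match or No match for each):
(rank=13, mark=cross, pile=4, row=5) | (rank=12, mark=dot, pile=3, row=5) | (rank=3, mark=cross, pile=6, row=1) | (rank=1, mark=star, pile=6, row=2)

Match, Match, No match, No match

The rule appears to be: rank ≥ 8.
(rank=13, mark=cross, pile=4, row=5) — rank = 13, hence Match. (rank=12, mark=dot, pile=3, row=5) — rank = 12, hence Match. (rank=3, mark=cross, pile=6, row=1) — rank = 3, hence No match. (rank=1, mark=star, pile=6, row=2) — rank = 1, hence No match.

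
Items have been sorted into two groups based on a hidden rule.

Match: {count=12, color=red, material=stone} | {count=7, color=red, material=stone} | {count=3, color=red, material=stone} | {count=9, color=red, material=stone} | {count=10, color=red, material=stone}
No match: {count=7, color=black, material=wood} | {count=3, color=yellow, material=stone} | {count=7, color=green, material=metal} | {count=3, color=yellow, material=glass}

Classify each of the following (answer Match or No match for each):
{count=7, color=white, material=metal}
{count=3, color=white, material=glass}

No match, No match

The classifier is using: color is red.
{count=7, color=white, material=metal}: No match (color is white).
{count=3, color=white, material=glass}: No match (color is white).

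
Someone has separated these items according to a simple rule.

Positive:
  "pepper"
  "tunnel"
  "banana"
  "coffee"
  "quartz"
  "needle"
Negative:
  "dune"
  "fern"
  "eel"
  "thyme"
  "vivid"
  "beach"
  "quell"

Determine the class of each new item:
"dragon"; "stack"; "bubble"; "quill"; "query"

The pattern is that an item is 'Positive' exactly when: length 6.
"dragon": Positive (length 6). "stack": Negative (length 5). "bubble": Positive (length 6). "quill": Negative (length 5). "query": Negative (length 5).

Positive, Negative, Positive, Negative, Negative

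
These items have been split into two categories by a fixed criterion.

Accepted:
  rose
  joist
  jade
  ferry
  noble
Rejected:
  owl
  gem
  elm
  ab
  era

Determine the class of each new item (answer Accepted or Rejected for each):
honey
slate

Accepted, Accepted

The pattern is that an item is 'Accepted' exactly when: length ≥ 4.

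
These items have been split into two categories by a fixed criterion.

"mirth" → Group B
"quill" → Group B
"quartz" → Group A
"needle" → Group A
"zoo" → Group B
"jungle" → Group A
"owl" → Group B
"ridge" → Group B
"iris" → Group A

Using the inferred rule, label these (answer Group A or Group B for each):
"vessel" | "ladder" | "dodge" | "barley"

All 'Group A' examples share one property — even length — and every 'Group B' example lacks it.

Group A, Group A, Group B, Group A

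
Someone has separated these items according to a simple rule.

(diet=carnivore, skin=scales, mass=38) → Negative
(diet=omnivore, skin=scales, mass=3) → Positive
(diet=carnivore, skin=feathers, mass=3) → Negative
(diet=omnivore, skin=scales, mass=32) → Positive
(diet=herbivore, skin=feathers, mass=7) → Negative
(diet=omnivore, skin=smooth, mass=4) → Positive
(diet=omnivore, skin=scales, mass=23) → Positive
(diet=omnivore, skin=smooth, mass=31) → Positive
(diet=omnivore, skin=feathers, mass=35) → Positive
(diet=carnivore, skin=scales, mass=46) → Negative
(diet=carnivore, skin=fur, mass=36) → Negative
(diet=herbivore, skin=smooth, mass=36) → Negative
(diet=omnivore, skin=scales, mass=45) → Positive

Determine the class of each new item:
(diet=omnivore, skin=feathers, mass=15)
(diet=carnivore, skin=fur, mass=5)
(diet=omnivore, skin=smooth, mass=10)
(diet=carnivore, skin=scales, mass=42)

Positive, Negative, Positive, Negative

A rule that fits every label: diet is omnivore — true of each 'Positive' example, false of each 'Negative' one.
(diet=omnivore, skin=feathers, mass=15) — diet is omnivore, hence Positive.
(diet=carnivore, skin=fur, mass=5) — diet is carnivore, hence Negative.
(diet=omnivore, skin=smooth, mass=10) — diet is omnivore, hence Positive.
(diet=carnivore, skin=scales, mass=42) — diet is carnivore, hence Negative.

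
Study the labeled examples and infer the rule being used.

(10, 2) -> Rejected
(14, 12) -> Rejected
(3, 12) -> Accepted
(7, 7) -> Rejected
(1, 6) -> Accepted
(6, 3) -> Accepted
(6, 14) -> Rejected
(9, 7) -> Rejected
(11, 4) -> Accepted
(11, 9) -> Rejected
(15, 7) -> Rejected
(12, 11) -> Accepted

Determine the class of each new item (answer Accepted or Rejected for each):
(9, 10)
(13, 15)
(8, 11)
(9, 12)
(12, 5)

Accepted, Rejected, Accepted, Accepted, Accepted

A rule that fits every label: sum is odd — true of each 'Accepted' example, false of each 'Rejected' one.
(9, 10): Accepted (9+10 = 19). (13, 15): Rejected (13+15 = 28). (8, 11): Accepted (8+11 = 19). (9, 12): Accepted (9+12 = 21). (12, 5): Accepted (12+5 = 17).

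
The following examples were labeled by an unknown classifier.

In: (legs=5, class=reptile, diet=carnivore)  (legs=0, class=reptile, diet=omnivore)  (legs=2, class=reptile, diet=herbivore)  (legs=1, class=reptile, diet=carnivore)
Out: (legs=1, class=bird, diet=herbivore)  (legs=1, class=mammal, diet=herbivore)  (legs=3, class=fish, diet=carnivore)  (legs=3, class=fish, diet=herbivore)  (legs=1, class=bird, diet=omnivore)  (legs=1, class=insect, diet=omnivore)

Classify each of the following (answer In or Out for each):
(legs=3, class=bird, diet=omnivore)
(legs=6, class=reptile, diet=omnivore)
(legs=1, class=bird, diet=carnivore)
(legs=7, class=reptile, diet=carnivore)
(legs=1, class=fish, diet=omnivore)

Out, In, Out, In, Out

One predicate separates the groups cleanly: class is reptile.
(legs=3, class=bird, diet=omnivore): class is bird, fails the rule → Out.
(legs=6, class=reptile, diet=omnivore): class is reptile, checks out → In.
(legs=1, class=bird, diet=carnivore): class is bird, fails the rule → Out.
(legs=7, class=reptile, diet=carnivore): class is reptile, checks out → In.
(legs=1, class=fish, diet=omnivore): class is fish, fails the rule → Out.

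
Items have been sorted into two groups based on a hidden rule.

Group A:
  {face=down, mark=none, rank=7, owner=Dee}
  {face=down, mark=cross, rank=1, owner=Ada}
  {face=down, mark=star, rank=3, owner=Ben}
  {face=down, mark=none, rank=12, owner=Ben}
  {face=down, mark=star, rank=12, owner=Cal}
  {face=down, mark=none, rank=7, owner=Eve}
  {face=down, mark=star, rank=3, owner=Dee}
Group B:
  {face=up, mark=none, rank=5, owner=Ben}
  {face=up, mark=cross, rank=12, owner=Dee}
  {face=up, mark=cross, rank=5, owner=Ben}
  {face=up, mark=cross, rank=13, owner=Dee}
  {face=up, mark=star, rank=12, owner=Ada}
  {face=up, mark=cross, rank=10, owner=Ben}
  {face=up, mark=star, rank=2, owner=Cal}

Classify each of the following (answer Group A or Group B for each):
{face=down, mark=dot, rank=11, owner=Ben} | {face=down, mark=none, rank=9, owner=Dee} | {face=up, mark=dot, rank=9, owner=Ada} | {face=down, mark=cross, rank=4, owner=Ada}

Group A, Group A, Group B, Group A

One predicate separates the groups cleanly: face is down.
{face=down, mark=dot, rank=11, owner=Ben} → face is down → Group A.
{face=down, mark=none, rank=9, owner=Dee} → face is down → Group A.
{face=up, mark=dot, rank=9, owner=Ada} → face is up → Group B.
{face=down, mark=cross, rank=4, owner=Ada} → face is down → Group A.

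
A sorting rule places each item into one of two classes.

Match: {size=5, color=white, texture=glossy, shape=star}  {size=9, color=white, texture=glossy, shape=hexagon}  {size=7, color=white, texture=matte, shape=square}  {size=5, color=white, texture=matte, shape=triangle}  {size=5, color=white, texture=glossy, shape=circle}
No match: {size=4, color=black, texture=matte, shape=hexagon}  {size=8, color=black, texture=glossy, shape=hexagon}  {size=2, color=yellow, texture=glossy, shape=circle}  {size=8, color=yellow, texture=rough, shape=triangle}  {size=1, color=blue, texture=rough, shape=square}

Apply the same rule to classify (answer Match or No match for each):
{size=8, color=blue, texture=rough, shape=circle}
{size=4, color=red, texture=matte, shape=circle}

No match, No match

Comparing the two groups points to one rule — color is white.
{size=8, color=blue, texture=rough, shape=circle} — color is blue, hence No match.
{size=4, color=red, texture=matte, shape=circle} — color is red, hence No match.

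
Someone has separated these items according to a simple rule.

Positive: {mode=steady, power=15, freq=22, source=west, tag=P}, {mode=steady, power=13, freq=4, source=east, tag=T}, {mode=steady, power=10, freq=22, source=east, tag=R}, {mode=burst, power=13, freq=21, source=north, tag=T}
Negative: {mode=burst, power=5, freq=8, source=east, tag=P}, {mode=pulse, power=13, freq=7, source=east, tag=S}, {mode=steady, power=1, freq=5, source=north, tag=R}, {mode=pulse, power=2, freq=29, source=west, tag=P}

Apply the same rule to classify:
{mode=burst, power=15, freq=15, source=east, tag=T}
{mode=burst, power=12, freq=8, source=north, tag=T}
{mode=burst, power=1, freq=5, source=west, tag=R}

Positive, Positive, Negative

All 'Positive' examples share one property — tag is T OR freq = 22 — and every 'Negative' example lacks it.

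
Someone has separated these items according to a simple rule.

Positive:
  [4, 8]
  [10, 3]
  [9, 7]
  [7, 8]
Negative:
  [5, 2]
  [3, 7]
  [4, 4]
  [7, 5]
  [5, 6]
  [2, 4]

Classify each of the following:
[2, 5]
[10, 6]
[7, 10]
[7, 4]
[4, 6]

Negative, Positive, Positive, Negative, Negative

The common property of the 'Positive' items is: max ≥ 8. No 'Negative' item has it.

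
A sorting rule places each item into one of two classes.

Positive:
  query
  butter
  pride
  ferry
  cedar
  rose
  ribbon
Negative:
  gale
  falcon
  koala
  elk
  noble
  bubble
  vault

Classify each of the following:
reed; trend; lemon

All 'Positive' examples share one property — contains 'r' — and every 'Negative' example lacks it.

Positive, Positive, Negative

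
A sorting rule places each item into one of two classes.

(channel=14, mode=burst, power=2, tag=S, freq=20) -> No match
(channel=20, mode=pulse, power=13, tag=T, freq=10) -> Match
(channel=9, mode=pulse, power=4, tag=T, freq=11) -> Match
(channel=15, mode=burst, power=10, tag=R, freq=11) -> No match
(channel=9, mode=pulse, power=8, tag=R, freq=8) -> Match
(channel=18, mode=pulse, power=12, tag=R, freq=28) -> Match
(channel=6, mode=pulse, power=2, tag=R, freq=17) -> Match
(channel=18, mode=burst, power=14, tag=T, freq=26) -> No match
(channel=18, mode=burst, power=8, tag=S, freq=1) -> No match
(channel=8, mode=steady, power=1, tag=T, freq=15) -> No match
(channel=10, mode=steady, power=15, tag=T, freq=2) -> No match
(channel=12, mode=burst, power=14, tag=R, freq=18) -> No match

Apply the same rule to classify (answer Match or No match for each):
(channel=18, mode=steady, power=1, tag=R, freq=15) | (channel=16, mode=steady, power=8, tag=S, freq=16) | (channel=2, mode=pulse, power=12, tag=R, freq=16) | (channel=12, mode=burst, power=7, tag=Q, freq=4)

No match, No match, Match, No match

The pattern is that an item is 'Match' exactly when: mode is pulse.
(channel=18, mode=steady, power=1, tag=R, freq=15): mode is steady, doesn't qualify → No match.
(channel=16, mode=steady, power=8, tag=S, freq=16): mode is steady, doesn't qualify → No match.
(channel=2, mode=pulse, power=12, tag=R, freq=16): mode is pulse, has this property → Match.
(channel=12, mode=burst, power=7, tag=Q, freq=4): mode is burst, doesn't qualify → No match.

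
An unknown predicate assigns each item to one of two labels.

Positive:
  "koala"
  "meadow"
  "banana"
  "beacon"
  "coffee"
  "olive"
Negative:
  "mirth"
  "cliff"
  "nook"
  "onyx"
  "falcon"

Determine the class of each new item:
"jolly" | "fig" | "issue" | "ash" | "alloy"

One predicate separates the groups cleanly: has ≥ 3 vowels.
Negative: "jolly", since 1 vowel. Negative: "fig", since 1 vowel. Positive: "issue", since 3 vowels. Negative: "ash", since 1 vowel. Negative: "alloy", since 2 vowels.

Negative, Negative, Positive, Negative, Negative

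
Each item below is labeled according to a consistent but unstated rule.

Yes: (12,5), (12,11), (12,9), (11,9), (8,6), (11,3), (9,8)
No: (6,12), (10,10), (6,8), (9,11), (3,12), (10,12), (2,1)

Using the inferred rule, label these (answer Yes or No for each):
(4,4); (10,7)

No, Yes

'Yes' ⟺ first > second AND sum ≥ 14.
(4,4): 4 = 4, 4+4 = 8 — lacks this property, so No.
(10,7): 10 > 7, 10+7 = 17 — checks out, so Yes.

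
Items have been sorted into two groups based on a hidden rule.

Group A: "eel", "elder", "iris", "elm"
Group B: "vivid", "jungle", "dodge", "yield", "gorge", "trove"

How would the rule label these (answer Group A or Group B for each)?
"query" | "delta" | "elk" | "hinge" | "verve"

The rule appears to be: starts with a vowel.

Group B, Group B, Group A, Group B, Group B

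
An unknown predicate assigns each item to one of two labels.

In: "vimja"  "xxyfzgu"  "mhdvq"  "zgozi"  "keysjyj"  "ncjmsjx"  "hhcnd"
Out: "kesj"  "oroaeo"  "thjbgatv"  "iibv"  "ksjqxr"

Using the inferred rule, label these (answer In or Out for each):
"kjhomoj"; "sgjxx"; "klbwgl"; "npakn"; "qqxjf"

In, In, Out, In, In

The rule appears to be: odd length.
"kjhomoj": length 7, fits → In.
"sgjxx": length 5, fits → In.
"klbwgl": length 6, fails the rule → Out.
"npakn": length 5, fits → In.
"qqxjf": length 5, fits → In.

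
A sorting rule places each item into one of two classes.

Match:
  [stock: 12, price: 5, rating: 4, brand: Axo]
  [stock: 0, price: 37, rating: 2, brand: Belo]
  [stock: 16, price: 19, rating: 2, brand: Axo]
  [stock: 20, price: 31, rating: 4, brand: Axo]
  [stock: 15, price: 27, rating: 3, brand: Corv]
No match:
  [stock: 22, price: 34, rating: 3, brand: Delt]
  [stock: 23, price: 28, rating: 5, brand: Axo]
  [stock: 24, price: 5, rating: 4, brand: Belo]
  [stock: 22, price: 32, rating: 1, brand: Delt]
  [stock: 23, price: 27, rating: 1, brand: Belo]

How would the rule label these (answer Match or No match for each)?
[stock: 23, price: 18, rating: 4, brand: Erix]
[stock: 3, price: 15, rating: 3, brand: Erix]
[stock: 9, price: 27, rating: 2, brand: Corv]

Rule: stock ≤ 20. This holds for each 'Match' example and fails for each 'No match' one.
No match: [stock: 23, price: 18, rating: 4, brand: Erix], since stock = 23. Match: [stock: 3, price: 15, rating: 3, brand: Erix], since stock = 3. Match: [stock: 9, price: 27, rating: 2, brand: Corv], since stock = 9.

No match, Match, Match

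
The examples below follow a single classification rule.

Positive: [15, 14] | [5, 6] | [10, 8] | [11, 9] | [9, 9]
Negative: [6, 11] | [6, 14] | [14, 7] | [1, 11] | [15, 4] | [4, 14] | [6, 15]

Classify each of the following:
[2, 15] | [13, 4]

Negative, Negative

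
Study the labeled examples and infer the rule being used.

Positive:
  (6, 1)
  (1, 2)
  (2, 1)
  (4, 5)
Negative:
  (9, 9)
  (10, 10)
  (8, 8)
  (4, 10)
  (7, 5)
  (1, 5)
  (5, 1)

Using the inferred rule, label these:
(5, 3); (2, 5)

Negative, Positive

Comparing the two groups points to one rule — sum is odd.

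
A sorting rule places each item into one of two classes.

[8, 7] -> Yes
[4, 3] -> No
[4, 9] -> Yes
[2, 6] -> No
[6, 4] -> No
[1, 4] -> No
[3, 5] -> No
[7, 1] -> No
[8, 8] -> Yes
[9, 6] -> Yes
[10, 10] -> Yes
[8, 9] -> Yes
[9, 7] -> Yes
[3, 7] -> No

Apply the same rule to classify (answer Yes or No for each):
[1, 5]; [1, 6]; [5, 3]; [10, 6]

One predicate separates the groups cleanly: sum ≥ 13.
[1, 5]: No (1+5 = 6).
[1, 6]: No (1+6 = 7).
[5, 3]: No (5+3 = 8).
[10, 6]: Yes (10+6 = 16).

No, No, No, Yes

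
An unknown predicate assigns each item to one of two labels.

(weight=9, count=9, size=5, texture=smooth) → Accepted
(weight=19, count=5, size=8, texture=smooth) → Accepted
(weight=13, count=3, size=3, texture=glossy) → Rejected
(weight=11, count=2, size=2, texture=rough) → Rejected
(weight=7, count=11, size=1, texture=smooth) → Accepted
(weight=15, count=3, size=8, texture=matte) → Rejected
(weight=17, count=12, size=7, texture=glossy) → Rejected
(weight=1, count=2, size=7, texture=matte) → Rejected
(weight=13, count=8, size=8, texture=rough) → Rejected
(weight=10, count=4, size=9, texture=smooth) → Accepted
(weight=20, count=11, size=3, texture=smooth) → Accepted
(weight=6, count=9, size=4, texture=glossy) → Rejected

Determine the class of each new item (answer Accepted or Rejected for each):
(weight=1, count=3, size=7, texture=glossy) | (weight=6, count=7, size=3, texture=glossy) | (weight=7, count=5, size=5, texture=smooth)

Comparing the two groups points to one rule — texture is smooth.

Rejected, Rejected, Accepted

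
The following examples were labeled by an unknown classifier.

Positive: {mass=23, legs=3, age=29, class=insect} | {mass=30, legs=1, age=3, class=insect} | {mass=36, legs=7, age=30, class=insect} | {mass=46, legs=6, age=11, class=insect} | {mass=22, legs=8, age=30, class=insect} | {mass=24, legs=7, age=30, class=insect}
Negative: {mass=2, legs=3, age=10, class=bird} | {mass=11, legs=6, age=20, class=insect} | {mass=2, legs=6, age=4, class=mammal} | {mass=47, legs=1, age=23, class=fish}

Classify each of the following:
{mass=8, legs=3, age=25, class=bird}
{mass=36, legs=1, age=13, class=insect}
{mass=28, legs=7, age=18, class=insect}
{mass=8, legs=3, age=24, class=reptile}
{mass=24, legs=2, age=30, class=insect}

The pattern is that an item is 'Positive' exactly when: class is insect AND mass ≥ 22.

Negative, Positive, Positive, Negative, Positive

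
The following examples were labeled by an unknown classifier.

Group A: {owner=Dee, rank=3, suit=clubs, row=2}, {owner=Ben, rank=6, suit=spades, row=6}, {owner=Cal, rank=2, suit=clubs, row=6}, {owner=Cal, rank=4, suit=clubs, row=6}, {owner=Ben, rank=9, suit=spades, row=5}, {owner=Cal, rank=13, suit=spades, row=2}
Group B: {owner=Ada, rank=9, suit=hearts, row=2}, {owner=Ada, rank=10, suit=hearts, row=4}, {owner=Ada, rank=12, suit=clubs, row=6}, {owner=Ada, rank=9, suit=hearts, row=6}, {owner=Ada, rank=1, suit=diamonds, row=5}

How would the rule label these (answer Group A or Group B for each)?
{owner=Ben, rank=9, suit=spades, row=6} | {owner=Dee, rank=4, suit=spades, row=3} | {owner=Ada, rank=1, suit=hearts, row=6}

Comparing the two groups points to one rule — owner is not Ada.
Group A: {owner=Ben, rank=9, suit=spades, row=6}, since owner is Ben. Group A: {owner=Dee, rank=4, suit=spades, row=3}, since owner is Dee. Group B: {owner=Ada, rank=1, suit=hearts, row=6}, since owner is Ada.

Group A, Group A, Group B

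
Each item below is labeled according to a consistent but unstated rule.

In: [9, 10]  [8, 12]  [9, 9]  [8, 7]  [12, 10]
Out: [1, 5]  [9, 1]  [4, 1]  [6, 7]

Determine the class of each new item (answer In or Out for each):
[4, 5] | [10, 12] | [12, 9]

The common property of the 'In' items is: sum ≥ 15. No 'Out' item has it.
[4, 5]: 4+5 = 9, lacks this property → Out.
[10, 12]: 10+12 = 22, satisfies this → In.
[12, 9]: 12+9 = 21, satisfies this → In.

Out, In, In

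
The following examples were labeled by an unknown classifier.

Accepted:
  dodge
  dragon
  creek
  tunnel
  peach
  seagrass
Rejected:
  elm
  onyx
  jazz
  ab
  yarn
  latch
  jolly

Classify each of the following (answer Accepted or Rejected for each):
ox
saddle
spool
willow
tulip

The distinguishing property — has ≥ 2 vowels — holds for all the 'Accepted' cases and none of the 'Rejected' cases.
ox: 1 vowel, lacks this property → Rejected. saddle: 2 vowels, checks out → Accepted. spool: 2 vowels, checks out → Accepted. willow: 2 vowels, checks out → Accepted. tulip: 2 vowels, checks out → Accepted.

Rejected, Accepted, Accepted, Accepted, Accepted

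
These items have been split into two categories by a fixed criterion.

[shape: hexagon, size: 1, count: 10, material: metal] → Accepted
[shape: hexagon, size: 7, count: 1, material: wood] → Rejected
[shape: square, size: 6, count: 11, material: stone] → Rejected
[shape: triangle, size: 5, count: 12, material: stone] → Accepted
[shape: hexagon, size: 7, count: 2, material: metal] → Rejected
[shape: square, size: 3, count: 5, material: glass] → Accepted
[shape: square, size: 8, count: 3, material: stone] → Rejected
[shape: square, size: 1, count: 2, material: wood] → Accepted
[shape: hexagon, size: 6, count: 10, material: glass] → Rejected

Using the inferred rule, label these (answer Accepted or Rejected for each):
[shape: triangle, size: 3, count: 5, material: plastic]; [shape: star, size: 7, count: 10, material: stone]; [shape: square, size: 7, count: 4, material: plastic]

Accepted, Rejected, Rejected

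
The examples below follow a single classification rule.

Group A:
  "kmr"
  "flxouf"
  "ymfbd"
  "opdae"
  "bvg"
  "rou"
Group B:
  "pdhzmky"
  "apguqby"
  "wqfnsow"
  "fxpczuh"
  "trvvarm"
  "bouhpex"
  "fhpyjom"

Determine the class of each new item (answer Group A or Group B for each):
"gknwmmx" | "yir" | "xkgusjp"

Group B, Group A, Group B

The common property of the 'Group A' items is: length ≤ 6. No 'Group B' item has it.
"gknwmmx": Group B (length 7).
"yir": Group A (length 3).
"xkgusjp": Group B (length 7).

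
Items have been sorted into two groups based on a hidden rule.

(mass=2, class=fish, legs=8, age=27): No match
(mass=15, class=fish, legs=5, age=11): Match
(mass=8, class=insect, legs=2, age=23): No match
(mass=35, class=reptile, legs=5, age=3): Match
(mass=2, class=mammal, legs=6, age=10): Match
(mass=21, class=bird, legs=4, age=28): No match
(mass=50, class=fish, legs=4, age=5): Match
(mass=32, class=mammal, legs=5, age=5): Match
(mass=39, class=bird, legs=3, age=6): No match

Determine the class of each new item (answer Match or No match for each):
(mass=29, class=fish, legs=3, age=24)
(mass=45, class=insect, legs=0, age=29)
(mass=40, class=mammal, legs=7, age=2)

No match, No match, Match

The pattern is that an item is 'Match' exactly when: age ≤ 11 AND legs ≥ 4.
(mass=29, class=fish, legs=3, age=24): No match (age = 24, legs = 3). (mass=45, class=insect, legs=0, age=29): No match (age = 29, legs = 0). (mass=40, class=mammal, legs=7, age=2): Match (age = 2, legs = 7).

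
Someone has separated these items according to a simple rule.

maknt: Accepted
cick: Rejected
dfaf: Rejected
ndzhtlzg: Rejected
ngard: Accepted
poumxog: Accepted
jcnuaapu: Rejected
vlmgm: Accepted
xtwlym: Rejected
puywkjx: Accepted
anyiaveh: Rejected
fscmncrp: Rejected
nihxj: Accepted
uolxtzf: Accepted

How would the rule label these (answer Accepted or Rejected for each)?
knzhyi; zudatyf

Rejected, Accepted

The distinguishing property — odd length — holds for all the 'Accepted' cases and none of the 'Rejected' cases.
knzhyi — length 6, hence Rejected. zudatyf — length 7, hence Accepted.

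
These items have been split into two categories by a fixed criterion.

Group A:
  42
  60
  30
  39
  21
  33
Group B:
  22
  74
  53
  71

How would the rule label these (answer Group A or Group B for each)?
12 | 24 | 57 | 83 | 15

Group A, Group A, Group A, Group B, Group A

Every 'Group A' example satisfies: multiple of 3. None of the 'Group B' examples do.
12: Group A (12 = 3·4).
24: Group A (24 = 3·8).
57: Group A (57 = 3·19).
83: Group B (83 = 3·27 + 2).
15: Group A (15 = 3·5).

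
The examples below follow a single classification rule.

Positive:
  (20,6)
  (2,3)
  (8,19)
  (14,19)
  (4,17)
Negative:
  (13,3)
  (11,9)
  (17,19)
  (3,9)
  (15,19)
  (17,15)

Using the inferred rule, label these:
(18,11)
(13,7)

Positive, Negative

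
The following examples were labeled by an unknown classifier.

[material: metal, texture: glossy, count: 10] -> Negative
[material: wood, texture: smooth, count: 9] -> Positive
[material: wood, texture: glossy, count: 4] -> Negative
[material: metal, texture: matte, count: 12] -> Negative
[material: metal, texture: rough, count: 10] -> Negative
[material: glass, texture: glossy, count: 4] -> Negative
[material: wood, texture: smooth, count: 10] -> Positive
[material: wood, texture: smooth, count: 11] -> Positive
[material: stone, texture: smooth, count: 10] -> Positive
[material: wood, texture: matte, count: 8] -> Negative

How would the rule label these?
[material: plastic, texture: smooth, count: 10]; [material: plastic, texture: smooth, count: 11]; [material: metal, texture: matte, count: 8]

Looking at the examples, the only property every 'Positive' case has and every 'Negative' case lacks is: texture is smooth.
Positive: [material: plastic, texture: smooth, count: 10], since texture is smooth. Positive: [material: plastic, texture: smooth, count: 11], since texture is smooth. Negative: [material: metal, texture: matte, count: 8], since texture is matte.

Positive, Positive, Negative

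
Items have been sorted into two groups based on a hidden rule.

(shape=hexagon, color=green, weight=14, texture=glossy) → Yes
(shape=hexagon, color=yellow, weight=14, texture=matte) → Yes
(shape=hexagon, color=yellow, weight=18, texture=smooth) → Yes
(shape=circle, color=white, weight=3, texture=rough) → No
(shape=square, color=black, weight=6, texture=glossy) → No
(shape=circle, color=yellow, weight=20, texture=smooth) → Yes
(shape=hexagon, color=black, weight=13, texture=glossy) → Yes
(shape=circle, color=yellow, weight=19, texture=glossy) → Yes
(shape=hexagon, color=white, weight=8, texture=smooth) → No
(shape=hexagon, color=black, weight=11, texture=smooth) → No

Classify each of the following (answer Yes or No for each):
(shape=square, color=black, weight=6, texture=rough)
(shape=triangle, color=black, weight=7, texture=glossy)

No, No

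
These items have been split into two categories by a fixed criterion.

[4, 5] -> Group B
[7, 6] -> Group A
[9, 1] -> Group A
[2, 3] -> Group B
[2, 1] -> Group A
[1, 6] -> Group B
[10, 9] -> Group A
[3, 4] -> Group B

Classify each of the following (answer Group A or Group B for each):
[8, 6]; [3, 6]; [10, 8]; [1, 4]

Group A, Group B, Group A, Group B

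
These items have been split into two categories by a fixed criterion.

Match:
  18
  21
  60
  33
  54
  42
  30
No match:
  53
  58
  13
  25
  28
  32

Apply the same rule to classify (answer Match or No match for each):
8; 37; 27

The common property of the 'Match' items is: multiple of 3. No 'No match' item has it.
8: No match (8 = 3·2 + 2).
37: No match (37 = 3·12 + 1).
27: Match (27 = 3·9).

No match, No match, Match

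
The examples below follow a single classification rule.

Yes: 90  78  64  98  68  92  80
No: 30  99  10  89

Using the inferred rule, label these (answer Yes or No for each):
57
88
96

All 'Yes' examples share one property — even AND at least 64 — and every 'No' example lacks it.

No, Yes, Yes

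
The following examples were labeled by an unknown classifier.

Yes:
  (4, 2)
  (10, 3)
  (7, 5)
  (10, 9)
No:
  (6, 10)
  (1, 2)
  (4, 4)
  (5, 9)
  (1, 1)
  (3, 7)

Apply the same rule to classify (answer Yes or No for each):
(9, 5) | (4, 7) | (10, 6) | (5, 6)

Yes, No, Yes, No

The rule appears to be: first > second.
(9, 5): 9 > 5, matches → Yes.
(4, 7): 4 < 7, lacks this property → No.
(10, 6): 10 > 6, matches → Yes.
(5, 6): 5 < 6, lacks this property → No.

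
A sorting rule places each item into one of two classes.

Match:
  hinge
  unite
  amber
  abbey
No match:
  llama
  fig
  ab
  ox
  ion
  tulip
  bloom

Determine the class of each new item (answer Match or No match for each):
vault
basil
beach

No match, No match, Match

A rule that fits every label: contains 'e' — true of each 'Match' example, false of each 'No match' one.
vault — no 'e', hence No match.
basil — no 'e', hence No match.
beach — has 'e', hence Match.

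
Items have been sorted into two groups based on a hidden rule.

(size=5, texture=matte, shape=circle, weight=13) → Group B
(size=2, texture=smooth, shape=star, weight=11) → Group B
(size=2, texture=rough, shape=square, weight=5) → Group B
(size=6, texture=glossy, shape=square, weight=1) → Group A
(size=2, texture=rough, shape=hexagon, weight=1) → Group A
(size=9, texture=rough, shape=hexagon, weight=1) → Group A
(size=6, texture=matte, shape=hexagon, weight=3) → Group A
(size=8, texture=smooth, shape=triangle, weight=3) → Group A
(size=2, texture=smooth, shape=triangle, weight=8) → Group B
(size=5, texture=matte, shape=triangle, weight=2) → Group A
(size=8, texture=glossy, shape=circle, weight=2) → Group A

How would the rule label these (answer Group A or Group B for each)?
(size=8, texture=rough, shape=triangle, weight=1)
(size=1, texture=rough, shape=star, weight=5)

Group A, Group B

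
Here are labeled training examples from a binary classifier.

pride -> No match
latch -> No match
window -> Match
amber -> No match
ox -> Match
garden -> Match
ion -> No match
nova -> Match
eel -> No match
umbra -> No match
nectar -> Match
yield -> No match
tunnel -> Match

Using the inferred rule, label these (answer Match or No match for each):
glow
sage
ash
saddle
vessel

The simplest hypothesis consistent with all the labels is: even length.

Match, Match, No match, Match, Match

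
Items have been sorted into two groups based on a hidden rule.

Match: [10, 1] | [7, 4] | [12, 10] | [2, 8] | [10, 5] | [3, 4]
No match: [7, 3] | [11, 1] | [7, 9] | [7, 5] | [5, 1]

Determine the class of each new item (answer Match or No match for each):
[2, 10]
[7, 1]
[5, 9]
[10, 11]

Match, No match, No match, Match

Comparing the two groups points to one rule — product is even.
[2, 10] — 2·10 = 20, hence Match. [7, 1] — 7·1 = 7, hence No match. [5, 9] — 5·9 = 45, hence No match. [10, 11] — 10·11 = 110, hence Match.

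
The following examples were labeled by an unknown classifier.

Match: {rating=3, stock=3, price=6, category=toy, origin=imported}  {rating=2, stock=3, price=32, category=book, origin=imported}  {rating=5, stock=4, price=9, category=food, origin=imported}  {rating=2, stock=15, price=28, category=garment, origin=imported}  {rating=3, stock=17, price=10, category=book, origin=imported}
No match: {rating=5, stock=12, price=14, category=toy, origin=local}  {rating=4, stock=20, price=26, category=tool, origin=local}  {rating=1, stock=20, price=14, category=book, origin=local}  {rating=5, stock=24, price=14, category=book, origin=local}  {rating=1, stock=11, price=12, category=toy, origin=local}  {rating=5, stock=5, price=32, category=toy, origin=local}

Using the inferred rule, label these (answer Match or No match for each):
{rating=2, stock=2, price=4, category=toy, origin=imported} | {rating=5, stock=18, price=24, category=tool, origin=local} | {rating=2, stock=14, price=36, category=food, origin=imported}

'Match' ⟺ origin is imported.
Match: {rating=2, stock=2, price=4, category=toy, origin=imported}, since origin is imported. No match: {rating=5, stock=18, price=24, category=tool, origin=local}, since origin is local. Match: {rating=2, stock=14, price=36, category=food, origin=imported}, since origin is imported.

Match, No match, Match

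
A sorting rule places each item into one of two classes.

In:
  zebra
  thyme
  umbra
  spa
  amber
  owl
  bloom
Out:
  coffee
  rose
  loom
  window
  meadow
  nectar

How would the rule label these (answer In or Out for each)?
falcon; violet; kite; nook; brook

Out, Out, Out, Out, In

'In' ⟺ odd length.
falcon → length 6 → Out. violet → length 6 → Out. kite → length 4 → Out. nook → length 4 → Out. brook → length 5 → In.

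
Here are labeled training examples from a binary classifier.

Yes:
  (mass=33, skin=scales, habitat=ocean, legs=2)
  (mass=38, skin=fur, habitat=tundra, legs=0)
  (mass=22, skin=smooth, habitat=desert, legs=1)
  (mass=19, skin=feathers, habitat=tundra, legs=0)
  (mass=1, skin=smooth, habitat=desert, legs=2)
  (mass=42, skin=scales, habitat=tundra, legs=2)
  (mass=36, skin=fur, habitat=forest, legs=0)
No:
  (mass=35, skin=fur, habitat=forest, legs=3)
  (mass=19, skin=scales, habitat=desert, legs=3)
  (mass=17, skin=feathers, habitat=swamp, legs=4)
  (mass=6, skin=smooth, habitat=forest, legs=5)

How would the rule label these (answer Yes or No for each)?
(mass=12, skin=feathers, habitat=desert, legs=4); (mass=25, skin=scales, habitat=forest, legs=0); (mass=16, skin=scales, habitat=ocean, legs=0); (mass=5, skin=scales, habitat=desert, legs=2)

All 'Yes' examples share one property — legs ≤ 2 — and every 'No' example lacks it.
No: (mass=12, skin=feathers, habitat=desert, legs=4), since legs = 4.
Yes: (mass=25, skin=scales, habitat=forest, legs=0), since legs = 0.
Yes: (mass=16, skin=scales, habitat=ocean, legs=0), since legs = 0.
Yes: (mass=5, skin=scales, habitat=desert, legs=2), since legs = 2.

No, Yes, Yes, Yes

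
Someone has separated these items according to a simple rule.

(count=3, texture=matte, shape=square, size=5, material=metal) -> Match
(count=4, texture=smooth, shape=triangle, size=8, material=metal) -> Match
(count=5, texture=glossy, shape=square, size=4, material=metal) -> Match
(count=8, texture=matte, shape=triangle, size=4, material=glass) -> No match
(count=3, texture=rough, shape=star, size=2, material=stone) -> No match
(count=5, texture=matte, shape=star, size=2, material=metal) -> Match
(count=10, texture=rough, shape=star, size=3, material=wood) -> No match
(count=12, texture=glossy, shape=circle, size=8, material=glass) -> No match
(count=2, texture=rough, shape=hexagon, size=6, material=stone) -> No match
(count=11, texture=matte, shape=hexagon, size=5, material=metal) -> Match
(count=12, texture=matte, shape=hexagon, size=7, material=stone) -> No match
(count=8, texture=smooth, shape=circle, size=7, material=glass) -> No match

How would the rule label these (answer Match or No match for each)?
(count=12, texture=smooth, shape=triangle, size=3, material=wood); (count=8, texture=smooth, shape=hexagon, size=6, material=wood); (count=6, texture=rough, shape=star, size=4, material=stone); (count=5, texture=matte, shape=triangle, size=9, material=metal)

No match, No match, No match, Match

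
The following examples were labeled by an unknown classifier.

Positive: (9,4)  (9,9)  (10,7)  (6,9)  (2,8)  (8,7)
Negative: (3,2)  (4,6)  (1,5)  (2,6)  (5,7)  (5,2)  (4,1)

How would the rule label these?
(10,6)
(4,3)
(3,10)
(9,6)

Positive, Negative, Positive, Positive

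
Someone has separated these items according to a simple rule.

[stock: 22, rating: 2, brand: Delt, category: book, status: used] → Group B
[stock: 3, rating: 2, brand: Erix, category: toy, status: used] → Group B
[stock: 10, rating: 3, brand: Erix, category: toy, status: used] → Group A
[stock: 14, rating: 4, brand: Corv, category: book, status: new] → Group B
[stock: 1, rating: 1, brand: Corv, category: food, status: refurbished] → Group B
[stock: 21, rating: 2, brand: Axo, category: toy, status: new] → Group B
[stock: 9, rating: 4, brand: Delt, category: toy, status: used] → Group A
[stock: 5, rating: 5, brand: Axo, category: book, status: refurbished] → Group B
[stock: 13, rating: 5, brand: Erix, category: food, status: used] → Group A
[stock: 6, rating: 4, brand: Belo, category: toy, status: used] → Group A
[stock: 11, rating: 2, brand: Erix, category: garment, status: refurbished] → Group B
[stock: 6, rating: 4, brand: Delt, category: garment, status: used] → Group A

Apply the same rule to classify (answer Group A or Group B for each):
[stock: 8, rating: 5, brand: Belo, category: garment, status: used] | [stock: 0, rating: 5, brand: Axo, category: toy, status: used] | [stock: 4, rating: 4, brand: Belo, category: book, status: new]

A rule that fits every label: status is used AND rating ≥ 3 — true of each 'Group A' example, false of each 'Group B' one.
[stock: 8, rating: 5, brand: Belo, category: garment, status: used]: status is used, rating = 5, fits → Group A. [stock: 0, rating: 5, brand: Axo, category: toy, status: used]: status is used, rating = 5, fits → Group A. [stock: 4, rating: 4, brand: Belo, category: book, status: new]: status is new, rating = 4, doesn't match → Group B.

Group A, Group A, Group B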